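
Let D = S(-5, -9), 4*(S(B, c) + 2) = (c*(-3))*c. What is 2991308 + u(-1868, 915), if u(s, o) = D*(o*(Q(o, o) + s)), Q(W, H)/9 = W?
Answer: -1450311823/4 ≈ -3.6258e+8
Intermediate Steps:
Q(W, H) = 9*W
S(B, c) = -2 - 3*c²/4 (S(B, c) = -2 + ((c*(-3))*c)/4 = -2 + ((-3*c)*c)/4 = -2 + (-3*c²)/4 = -2 - 3*c²/4)
D = -251/4 (D = -2 - ¾*(-9)² = -2 - ¾*81 = -2 - 243/4 = -251/4 ≈ -62.750)
u(s, o) = -251*o*(s + 9*o)/4 (u(s, o) = -251*o*(9*o + s)/4 = -251*o*(s + 9*o)/4)
2991308 + u(-1868, 915) = 2991308 - 251/4*915*(-1868 + 9*915) = 2991308 - 251/4*915*(-1868 + 8235) = 2991308 - 251/4*915*6367 = 2991308 - 1462277055/4 = -1450311823/4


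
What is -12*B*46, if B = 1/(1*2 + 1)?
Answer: -184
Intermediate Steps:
B = ⅓ (B = 1/(2 + 1) = 1/3 = ⅓ ≈ 0.33333)
-12*B*46 = -12*⅓*46 = -4*46 = -184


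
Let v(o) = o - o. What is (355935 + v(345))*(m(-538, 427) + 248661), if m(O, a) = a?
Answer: 88659137280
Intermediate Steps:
v(o) = 0
(355935 + v(345))*(m(-538, 427) + 248661) = (355935 + 0)*(427 + 248661) = 355935*249088 = 88659137280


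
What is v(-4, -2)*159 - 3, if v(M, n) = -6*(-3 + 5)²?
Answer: -3819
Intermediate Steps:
v(M, n) = -24 (v(M, n) = -6*2² = -6*4 = -24)
v(-4, -2)*159 - 3 = -24*159 - 3 = -3816 - 3 = -3819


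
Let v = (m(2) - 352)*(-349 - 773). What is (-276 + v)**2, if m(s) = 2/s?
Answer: 154878454116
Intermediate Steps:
v = 393822 (v = (2/2 - 352)*(-349 - 773) = (2*(1/2) - 352)*(-1122) = (1 - 352)*(-1122) = -351*(-1122) = 393822)
(-276 + v)**2 = (-276 + 393822)**2 = 393546**2 = 154878454116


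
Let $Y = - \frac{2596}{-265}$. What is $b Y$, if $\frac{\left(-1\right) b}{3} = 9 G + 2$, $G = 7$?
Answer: $- \frac{101244}{53} \approx -1910.3$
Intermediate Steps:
$Y = \frac{2596}{265}$ ($Y = \left(-2596\right) \left(- \frac{1}{265}\right) = \frac{2596}{265} \approx 9.7962$)
$b = -195$ ($b = - 3 \left(9 \cdot 7 + 2\right) = - 3 \left(63 + 2\right) = \left(-3\right) 65 = -195$)
$b Y = \left(-195\right) \frac{2596}{265} = - \frac{101244}{53}$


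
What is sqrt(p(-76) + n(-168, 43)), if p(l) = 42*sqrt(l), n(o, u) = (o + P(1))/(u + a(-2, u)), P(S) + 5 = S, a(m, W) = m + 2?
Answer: 2*sqrt(-1 + 21*I*sqrt(19)) ≈ 13.457 + 13.605*I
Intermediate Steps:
a(m, W) = 2 + m
P(S) = -5 + S
n(o, u) = (-4 + o)/u (n(o, u) = (o + (-5 + 1))/(u + (2 - 2)) = (o - 4)/(u + 0) = (-4 + o)/u)
sqrt(p(-76) + n(-168, 43)) = sqrt(42*sqrt(-76) + (-4 - 168)/43) = sqrt(42*(2*I*sqrt(19)) + (1/43)*(-172)) = sqrt(84*I*sqrt(19) - 4) = sqrt(-4 + 84*I*sqrt(19))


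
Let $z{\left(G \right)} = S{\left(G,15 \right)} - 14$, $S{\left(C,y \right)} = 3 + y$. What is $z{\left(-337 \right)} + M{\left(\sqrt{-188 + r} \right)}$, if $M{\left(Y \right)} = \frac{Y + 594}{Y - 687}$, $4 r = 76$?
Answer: $\frac{1480643}{472138} - \frac{16653 i}{472138} \approx 3.136 - 0.035271 i$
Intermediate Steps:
$r = 19$ ($r = \frac{1}{4} \cdot 76 = 19$)
$z{\left(G \right)} = 4$ ($z{\left(G \right)} = \left(3 + 15\right) - 14 = 18 - 14 = 4$)
$M{\left(Y \right)} = \frac{594 + Y}{-687 + Y}$
$z{\left(-337 \right)} + M{\left(\sqrt{-188 + r} \right)} = 4 + \frac{594 + \sqrt{-188 + 19}}{-687 + \sqrt{-188 + 19}} = 4 + \frac{594 + \sqrt{-169}}{-687 + \sqrt{-169}} = 4 + \frac{594 + 13 i}{-687 + 13 i} = 4 + \frac{-687 - 13 i}{472138} \left(594 + 13 i\right) = 4 + \frac{\left(-687 - 13 i\right) \left(594 + 13 i\right)}{472138}$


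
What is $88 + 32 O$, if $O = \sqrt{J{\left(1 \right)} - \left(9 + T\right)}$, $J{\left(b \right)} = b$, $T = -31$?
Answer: $88 + 32 \sqrt{23} \approx 241.47$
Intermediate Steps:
$O = \sqrt{23}$ ($O = \sqrt{1 - -22} = \sqrt{1 + \left(-9 + 31\right)} = \sqrt{1 + 22} = \sqrt{23} \approx 4.7958$)
$88 + 32 O = 88 + 32 \sqrt{23}$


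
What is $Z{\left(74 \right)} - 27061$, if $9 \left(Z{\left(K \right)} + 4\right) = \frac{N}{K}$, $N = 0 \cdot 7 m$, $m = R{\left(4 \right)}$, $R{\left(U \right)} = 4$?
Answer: $-27065$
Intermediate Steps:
$m = 4$
$N = 0$ ($N = 0 \cdot 7 \cdot 4 = 0 \cdot 4 = 0$)
$Z{\left(K \right)} = -4$ ($Z{\left(K \right)} = -4 + \frac{0 \frac{1}{K}}{9} = -4 + \frac{1}{9} \cdot 0 = -4 + 0 = -4$)
$Z{\left(74 \right)} - 27061 = -4 - 27061 = -27065$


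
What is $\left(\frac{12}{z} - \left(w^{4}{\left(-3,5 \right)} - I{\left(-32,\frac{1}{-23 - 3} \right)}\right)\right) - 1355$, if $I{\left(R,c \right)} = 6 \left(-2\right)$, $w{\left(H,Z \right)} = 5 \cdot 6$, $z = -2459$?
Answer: $- \frac{1995151465}{2459} \approx -8.1137 \cdot 10^{5}$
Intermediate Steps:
$w{\left(H,Z \right)} = 30$
$I{\left(R,c \right)} = -12$
$\left(\frac{12}{z} - \left(w^{4}{\left(-3,5 \right)} - I{\left(-32,\frac{1}{-23 - 3} \right)}\right)\right) - 1355 = \left(\frac{12}{-2459} - \left(30^{4} - -12\right)\right) - 1355 = \left(12 \left(- \frac{1}{2459}\right) - \left(810000 + 12\right)\right) - 1355 = \left(- \frac{12}{2459} - 810012\right) - 1355 = - \frac{1991819520}{2459} - 1355 = - \frac{1995151465}{2459}$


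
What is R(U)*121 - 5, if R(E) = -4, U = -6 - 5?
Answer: -489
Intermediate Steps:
U = -11
R(U)*121 - 5 = -4*121 - 5 = -484 - 5 = -489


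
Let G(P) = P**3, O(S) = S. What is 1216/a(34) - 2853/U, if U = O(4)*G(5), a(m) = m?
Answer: 255499/8500 ≈ 30.059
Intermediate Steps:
U = 500 (U = 4*5**3 = 4*125 = 500)
1216/a(34) - 2853/U = 1216/34 - 2853/500 = 1216*(1/34) - 2853*1/500 = 608/17 - 2853/500 = 255499/8500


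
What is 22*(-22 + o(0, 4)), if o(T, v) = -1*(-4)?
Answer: -396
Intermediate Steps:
o(T, v) = 4
22*(-22 + o(0, 4)) = 22*(-22 + 4) = 22*(-18) = -396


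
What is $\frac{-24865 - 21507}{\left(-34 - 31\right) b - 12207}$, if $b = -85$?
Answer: $\frac{23186}{3341} \approx 6.9398$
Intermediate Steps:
$\frac{-24865 - 21507}{\left(-34 - 31\right) b - 12207} = \frac{-24865 - 21507}{\left(-34 - 31\right) \left(-85\right) - 12207} = - \frac{46372}{\left(-65\right) \left(-85\right) - 12207} = - \frac{46372}{5525 - 12207} = - \frac{46372}{-6682} = \left(-46372\right) \left(- \frac{1}{6682}\right) = \frac{23186}{3341}$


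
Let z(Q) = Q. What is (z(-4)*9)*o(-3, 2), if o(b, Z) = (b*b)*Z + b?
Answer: -540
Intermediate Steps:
o(b, Z) = b + Z*b² (o(b, Z) = b²*Z + b = Z*b² + b = b + Z*b²)
(z(-4)*9)*o(-3, 2) = (-4*9)*(-3*(1 + 2*(-3))) = -(-108)*(1 - 6) = -(-108)*(-5) = -36*15 = -540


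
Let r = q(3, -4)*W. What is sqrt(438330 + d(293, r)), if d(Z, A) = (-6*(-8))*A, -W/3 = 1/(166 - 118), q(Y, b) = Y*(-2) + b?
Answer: 2*sqrt(109590) ≈ 662.09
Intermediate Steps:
q(Y, b) = b - 2*Y (q(Y, b) = -2*Y + b = b - 2*Y)
W = -1/16 (W = -3/(166 - 118) = -3/48 = -3*1/48 = -1/16 ≈ -0.062500)
r = 5/8 (r = (-4 - 2*3)*(-1/16) = (-4 - 6)*(-1/16) = -10*(-1/16) = 5/8 ≈ 0.62500)
d(Z, A) = 48*A
sqrt(438330 + d(293, r)) = sqrt(438330 + 48*(5/8)) = sqrt(438330 + 30) = sqrt(438360) = 2*sqrt(109590)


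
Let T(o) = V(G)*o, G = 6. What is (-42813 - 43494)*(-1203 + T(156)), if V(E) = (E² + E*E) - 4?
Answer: -811717335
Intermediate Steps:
V(E) = -4 + 2*E² (V(E) = (E² + E²) - 4 = 2*E² - 4 = -4 + 2*E²)
T(o) = 68*o (T(o) = (-4 + 2*6²)*o = (-4 + 2*36)*o = (-4 + 72)*o = 68*o)
(-42813 - 43494)*(-1203 + T(156)) = (-42813 - 43494)*(-1203 + 68*156) = -86307*(-1203 + 10608) = -86307*9405 = -811717335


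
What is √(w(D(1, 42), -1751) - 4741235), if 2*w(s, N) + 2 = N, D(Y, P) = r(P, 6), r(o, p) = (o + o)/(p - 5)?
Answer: I*√18968446/2 ≈ 2177.6*I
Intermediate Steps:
r(o, p) = 2*o/(-5 + p) (r(o, p) = (2*o)/(-5 + p) = 2*o/(-5 + p))
D(Y, P) = 2*P (D(Y, P) = 2*P/(-5 + 6) = 2*P/1 = 2*P*1 = 2*P)
w(s, N) = -1 + N/2
√(w(D(1, 42), -1751) - 4741235) = √((-1 + (½)*(-1751)) - 4741235) = √((-1 - 1751/2) - 4741235) = √(-1753/2 - 4741235) = √(-9484223/2) = I*√18968446/2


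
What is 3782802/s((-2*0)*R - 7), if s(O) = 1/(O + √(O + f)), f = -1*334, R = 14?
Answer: -26479614 + 3782802*I*√341 ≈ -2.648e+7 + 6.9854e+7*I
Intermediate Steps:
f = -334
s(O) = 1/(O + √(-334 + O)) (s(O) = 1/(O + √(O - 334)) = 1/(O + √(-334 + O)))
3782802/s((-2*0)*R - 7) = 3782802/(1/((-2*0*14 - 7) + √(-334 + (-2*0*14 - 7)))) = 3782802/(1/((0*14 - 7) + √(-334 + (0*14 - 7)))) = 3782802/(1/((0 - 7) + √(-334 + (0 - 7)))) = 3782802/(1/(-7 + √(-334 - 7))) = 3782802/(1/(-7 + √(-341))) = 3782802/(1/(-7 + I*√341)) = 3782802*(-7 + I*√341) = -26479614 + 3782802*I*√341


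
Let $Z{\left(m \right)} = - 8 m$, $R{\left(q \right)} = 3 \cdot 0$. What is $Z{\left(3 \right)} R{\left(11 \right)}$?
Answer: $0$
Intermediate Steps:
$R{\left(q \right)} = 0$
$Z{\left(3 \right)} R{\left(11 \right)} = \left(-8\right) 3 \cdot 0 = \left(-24\right) 0 = 0$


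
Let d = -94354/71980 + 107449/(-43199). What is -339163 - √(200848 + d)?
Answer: -339163 - √485478922249487941361470/1554732010 ≈ -3.3961e+5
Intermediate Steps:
d = -5905088733/1554732010 (d = -94354*1/71980 + 107449*(-1/43199) = -47177/35990 - 107449/43199 = -5905088733/1554732010 ≈ -3.7981)
-339163 - √(200848 + d) = -339163 - √(200848 - 5905088733/1554732010) = -339163 - √(312258909655747/1554732010) = -339163 - √485478922249487941361470/1554732010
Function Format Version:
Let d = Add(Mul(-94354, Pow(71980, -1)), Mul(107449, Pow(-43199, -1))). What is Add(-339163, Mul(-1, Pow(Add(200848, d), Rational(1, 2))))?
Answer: Add(-339163, Mul(Rational(-1, 1554732010), Pow(485478922249487941361470, Rational(1, 2)))) ≈ -3.3961e+5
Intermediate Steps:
d = Rational(-5905088733, 1554732010) (d = Add(Mul(-94354, Rational(1, 71980)), Mul(107449, Rational(-1, 43199))) = Add(Rational(-47177, 35990), Rational(-107449, 43199)) = Rational(-5905088733, 1554732010) ≈ -3.7981)
Add(-339163, Mul(-1, Pow(Add(200848, d), Rational(1, 2)))) = Add(-339163, Mul(-1, Pow(Add(200848, Rational(-5905088733, 1554732010)), Rational(1, 2)))) = Add(-339163, Mul(-1, Pow(Rational(312258909655747, 1554732010), Rational(1, 2)))) = Add(-339163, Mul(-1, Mul(Rational(1, 1554732010), Pow(485478922249487941361470, Rational(1, 2))))) = Add(-339163, Mul(Rational(-1, 1554732010), Pow(485478922249487941361470, Rational(1, 2))))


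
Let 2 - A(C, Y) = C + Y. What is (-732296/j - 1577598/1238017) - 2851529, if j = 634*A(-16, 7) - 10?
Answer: -558761784946199/195944327 ≈ -2.8516e+6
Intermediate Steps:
A(C, Y) = 2 - C - Y (A(C, Y) = 2 - (C + Y) = 2 + (-C - Y) = 2 - C - Y)
j = 6964 (j = 634*(2 - 1*(-16) - 1*7) - 10 = 634*(2 + 16 - 7) - 10 = 634*11 - 10 = 6974 - 10 = 6964)
(-732296/j - 1577598/1238017) - 2851529 = (-732296/6964 - 1577598/1238017) - 2851529 = (-732296*1/6964 - 1577598*1/1238017) - 2851529 = (-183074/1741 - 143418/112547) - 2851529 = -20854120216/195944327 - 2851529 = -558761784946199/195944327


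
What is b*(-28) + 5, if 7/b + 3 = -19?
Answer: 153/11 ≈ 13.909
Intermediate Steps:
b = -7/22 (b = 7/(-3 - 19) = 7/(-22) = 7*(-1/22) = -7/22 ≈ -0.31818)
b*(-28) + 5 = -7/22*(-28) + 5 = 98/11 + 5 = 153/11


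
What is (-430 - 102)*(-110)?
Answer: 58520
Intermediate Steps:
(-430 - 102)*(-110) = -532*(-110) = 58520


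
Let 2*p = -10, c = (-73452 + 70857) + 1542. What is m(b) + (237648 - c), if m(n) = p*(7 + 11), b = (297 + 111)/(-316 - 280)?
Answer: 238611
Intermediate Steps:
b = -102/149 (b = 408/(-596) = 408*(-1/596) = -102/149 ≈ -0.68456)
c = -1053 (c = -2595 + 1542 = -1053)
p = -5 (p = (½)*(-10) = -5)
m(n) = -90 (m(n) = -5*(7 + 11) = -5*18 = -90)
m(b) + (237648 - c) = -90 + (237648 - 1*(-1053)) = -90 + (237648 + 1053) = -90 + 238701 = 238611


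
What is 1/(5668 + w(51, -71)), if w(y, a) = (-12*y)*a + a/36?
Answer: 36/1768249 ≈ 2.0359e-5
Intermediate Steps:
w(y, a) = a/36 - 12*a*y (w(y, a) = -12*a*y + a*(1/36) = -12*a*y + a/36 = a/36 - 12*a*y)
1/(5668 + w(51, -71)) = 1/(5668 + (1/36)*(-71)*(1 - 432*51)) = 1/(5668 + (1/36)*(-71)*(1 - 22032)) = 1/(5668 + (1/36)*(-71)*(-22031)) = 1/(5668 + 1564201/36) = 1/(1768249/36) = 36/1768249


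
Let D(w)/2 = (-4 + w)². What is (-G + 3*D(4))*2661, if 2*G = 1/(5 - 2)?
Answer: -887/2 ≈ -443.50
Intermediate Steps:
G = ⅙ (G = 1/(2*(5 - 2)) = (½)/3 = (½)*(⅓) = ⅙ ≈ 0.16667)
D(w) = 2*(-4 + w)²
(-G + 3*D(4))*2661 = (-1*⅙ + 3*(2*(-4 + 4)²))*2661 = (-⅙ + 3*(2*0²))*2661 = (-⅙ + 3*(2*0))*2661 = (-⅙ + 3*0)*2661 = (-⅙ + 0)*2661 = -⅙*2661 = -887/2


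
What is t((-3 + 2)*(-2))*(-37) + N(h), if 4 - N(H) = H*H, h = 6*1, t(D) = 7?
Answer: -291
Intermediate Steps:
h = 6
N(H) = 4 - H² (N(H) = 4 - H*H = 4 - H²)
t((-3 + 2)*(-2))*(-37) + N(h) = 7*(-37) + (4 - 1*6²) = -259 + (4 - 1*36) = -259 + (4 - 36) = -259 - 32 = -291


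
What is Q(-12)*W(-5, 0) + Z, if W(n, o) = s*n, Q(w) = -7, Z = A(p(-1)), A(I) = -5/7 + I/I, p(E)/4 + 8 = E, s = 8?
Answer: 1962/7 ≈ 280.29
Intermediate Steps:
p(E) = -32 + 4*E
A(I) = 2/7 (A(I) = -5*⅐ + 1 = -5/7 + 1 = 2/7)
Z = 2/7 ≈ 0.28571
W(n, o) = 8*n
Q(-12)*W(-5, 0) + Z = -56*(-5) + 2/7 = -7*(-40) + 2/7 = 280 + 2/7 = 1962/7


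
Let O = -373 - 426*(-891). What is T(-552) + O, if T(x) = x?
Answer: 378641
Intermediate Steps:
O = 379193 (O = -373 + 379566 = 379193)
T(-552) + O = -552 + 379193 = 378641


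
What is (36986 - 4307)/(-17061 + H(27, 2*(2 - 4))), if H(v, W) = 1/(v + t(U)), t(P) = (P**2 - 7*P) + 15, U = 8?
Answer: -1633950/853049 ≈ -1.9154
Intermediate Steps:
t(P) = 15 + P**2 - 7*P
H(v, W) = 1/(23 + v) (H(v, W) = 1/(v + (15 + 8**2 - 7*8)) = 1/(v + (15 + 64 - 56)) = 1/(v + 23) = 1/(23 + v))
(36986 - 4307)/(-17061 + H(27, 2*(2 - 4))) = (36986 - 4307)/(-17061 + 1/(23 + 27)) = 32679/(-17061 + 1/50) = 32679/(-853049/50) = 32679*(-50/853049) = -1633950/853049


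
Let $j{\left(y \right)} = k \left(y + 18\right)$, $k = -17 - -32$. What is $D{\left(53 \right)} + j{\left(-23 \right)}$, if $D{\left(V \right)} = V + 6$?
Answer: $-16$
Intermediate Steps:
$k = 15$ ($k = -17 + 32 = 15$)
$j{\left(y \right)} = 270 + 15 y$ ($j{\left(y \right)} = 15 \left(y + 18\right) = 15 \left(18 + y\right) = 270 + 15 y$)
$D{\left(V \right)} = 6 + V$
$D{\left(53 \right)} + j{\left(-23 \right)} = \left(6 + 53\right) + \left(270 + 15 \left(-23\right)\right) = 59 + \left(270 - 345\right) = 59 - 75 = -16$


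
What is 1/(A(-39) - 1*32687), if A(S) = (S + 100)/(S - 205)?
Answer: -4/130749 ≈ -3.0593e-5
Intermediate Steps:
A(S) = (100 + S)/(-205 + S)
1/(A(-39) - 1*32687) = 1/((100 - 39)/(-205 - 39) - 1*32687) = 1/(61/(-244) - 32687) = 1/(-1/244*61 - 32687) = 1/(-¼ - 32687) = 1/(-130749/4) = -4/130749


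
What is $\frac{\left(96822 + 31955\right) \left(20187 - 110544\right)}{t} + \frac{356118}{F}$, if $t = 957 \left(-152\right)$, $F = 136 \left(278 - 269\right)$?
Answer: $\frac{18048166789}{224808} \approx 80283.0$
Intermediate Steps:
$F = 1224$ ($F = 136 \cdot 9 = 1224$)
$t = -145464$
$\frac{\left(96822 + 31955\right) \left(20187 - 110544\right)}{t} + \frac{356118}{F} = \frac{\left(96822 + 31955\right) \left(20187 - 110544\right)}{-145464} + \frac{356118}{1224} = 128777 \left(-90357\right) \left(- \frac{1}{145464}\right) + 356118 \cdot \frac{1}{1224} = \left(-11635903389\right) \left(- \frac{1}{145464}\right) + \frac{59353}{204} = \frac{352603133}{4408} + \frac{59353}{204} = \frac{18048166789}{224808}$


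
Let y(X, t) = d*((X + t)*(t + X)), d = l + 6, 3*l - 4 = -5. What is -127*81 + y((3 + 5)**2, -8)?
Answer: 22451/3 ≈ 7483.7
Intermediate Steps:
l = -1/3 (l = 4/3 + (1/3)*(-5) = 4/3 - 5/3 = -1/3 ≈ -0.33333)
d = 17/3 (d = -1/3 + 6 = 17/3 ≈ 5.6667)
y(X, t) = 17*(X + t)**2/3 (y(X, t) = 17*((X + t)*(t + X))/3 = 17*((X + t)*(X + t))/3 = 17*(X + t)**2/3)
-127*81 + y((3 + 5)**2, -8) = -127*81 + 17*((3 + 5)**2 - 8)**2/3 = -10287 + 17*(8**2 - 8)**2/3 = -10287 + 17*(64 - 8)**2/3 = -10287 + (17/3)*56**2 = -10287 + (17/3)*3136 = -10287 + 53312/3 = 22451/3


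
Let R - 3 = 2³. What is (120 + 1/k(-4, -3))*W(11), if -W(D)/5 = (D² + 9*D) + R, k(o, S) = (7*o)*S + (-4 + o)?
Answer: -10534755/76 ≈ -1.3862e+5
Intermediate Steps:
R = 11 (R = 3 + 2³ = 3 + 8 = 11)
k(o, S) = -4 + o + 7*S*o (k(o, S) = 7*S*o + (-4 + o) = -4 + o + 7*S*o)
W(D) = -55 - 45*D - 5*D² (W(D) = -5*((D² + 9*D) + 11) = -5*(11 + D² + 9*D) = -55 - 45*D - 5*D²)
(120 + 1/k(-4, -3))*W(11) = (120 + 1/(-4 - 4 + 7*(-3)*(-4)))*(-55 - 45*11 - 5*11²) = (120 + 1/(-4 - 4 + 84))*(-55 - 495 - 5*121) = (120 + 1/76)*(-55 - 495 - 605) = (120 + 1/76)*(-1155) = (9121/76)*(-1155) = -10534755/76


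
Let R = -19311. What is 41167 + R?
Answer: 21856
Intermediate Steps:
41167 + R = 41167 - 19311 = 21856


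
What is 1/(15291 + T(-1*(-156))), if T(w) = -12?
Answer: 1/15279 ≈ 6.5449e-5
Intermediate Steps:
1/(15291 + T(-1*(-156))) = 1/(15291 - 12) = 1/15279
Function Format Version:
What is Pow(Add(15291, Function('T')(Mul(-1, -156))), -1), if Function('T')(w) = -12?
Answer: Rational(1, 15279) ≈ 6.5449e-5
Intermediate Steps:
Pow(Add(15291, Function('T')(Mul(-1, -156))), -1) = Pow(Add(15291, -12), -1) = Pow(15279, -1) = Rational(1, 15279)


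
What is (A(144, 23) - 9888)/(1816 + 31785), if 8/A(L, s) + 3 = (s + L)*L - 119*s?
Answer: -52673374/178992527 ≈ -0.29428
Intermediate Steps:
A(L, s) = 8/(-3 - 119*s + L*(L + s)) (A(L, s) = 8/(-3 + ((s + L)*L - 119*s)) = 8/(-3 + ((L + s)*L - 119*s)) = 8/(-3 + (L*(L + s) - 119*s)) = 8/(-3 + (-119*s + L*(L + s))) = 8/(-3 - 119*s + L*(L + s)))
(A(144, 23) - 9888)/(1816 + 31785) = (8/(-3 + 144**2 - 119*23 + 144*23) - 9888)/(1816 + 31785) = (8/(-3 + 20736 - 2737 + 3312) - 9888)/33601 = (8/21308 - 9888)*(1/33601) = (8*(1/21308) - 9888)*(1/33601) = (2/5327 - 9888)*(1/33601) = -52673374/5327*1/33601 = -52673374/178992527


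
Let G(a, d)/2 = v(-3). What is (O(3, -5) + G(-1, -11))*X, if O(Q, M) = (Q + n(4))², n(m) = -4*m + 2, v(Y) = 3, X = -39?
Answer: -4953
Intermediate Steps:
G(a, d) = 6 (G(a, d) = 2*3 = 6)
n(m) = 2 - 4*m
O(Q, M) = (-14 + Q)² (O(Q, M) = (Q + (2 - 4*4))² = (Q + (2 - 16))² = (Q - 14)² = (-14 + Q)²)
(O(3, -5) + G(-1, -11))*X = ((-14 + 3)² + 6)*(-39) = ((-11)² + 6)*(-39) = (121 + 6)*(-39) = 127*(-39) = -4953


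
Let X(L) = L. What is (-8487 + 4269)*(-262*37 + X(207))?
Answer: 40016166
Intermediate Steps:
(-8487 + 4269)*(-262*37 + X(207)) = (-8487 + 4269)*(-262*37 + 207) = -4218*(-9694 + 207) = -4218*(-9487) = 40016166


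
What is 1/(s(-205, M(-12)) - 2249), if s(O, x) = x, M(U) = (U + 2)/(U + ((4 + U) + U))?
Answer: -16/35979 ≈ -0.00044470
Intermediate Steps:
M(U) = (2 + U)/(4 + 3*U) (M(U) = (2 + U)/(U + (4 + 2*U)) = (2 + U)/(4 + 3*U))
1/(s(-205, M(-12)) - 2249) = 1/((2 - 12)/(4 + 3*(-12)) - 2249) = 1/(-10/(4 - 36) - 2249) = 1/(-10/(-32) - 2249) = 1/(-1/32*(-10) - 2249) = 1/(5/16 - 2249) = 1/(-35979/16) = -16/35979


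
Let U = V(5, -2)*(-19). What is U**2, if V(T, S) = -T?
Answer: 9025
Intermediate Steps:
U = 95 (U = -1*5*(-19) = -5*(-19) = 95)
U**2 = 95**2 = 9025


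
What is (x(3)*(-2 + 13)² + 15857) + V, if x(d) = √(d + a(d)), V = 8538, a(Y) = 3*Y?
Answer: 24395 + 242*√3 ≈ 24814.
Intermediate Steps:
x(d) = 2*√d (x(d) = √(d + 3*d) = √(4*d) = 2*√d)
(x(3)*(-2 + 13)² + 15857) + V = ((2*√3)*(-2 + 13)² + 15857) + 8538 = ((2*√3)*11² + 15857) + 8538 = ((2*√3)*121 + 15857) + 8538 = (242*√3 + 15857) + 8538 = (15857 + 242*√3) + 8538 = 24395 + 242*√3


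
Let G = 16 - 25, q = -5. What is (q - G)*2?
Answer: 8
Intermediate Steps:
G = -9
(q - G)*2 = (-5 - 1*(-9))*2 = (-5 + 9)*2 = 4*2 = 8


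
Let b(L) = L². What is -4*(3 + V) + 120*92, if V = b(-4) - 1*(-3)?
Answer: 10952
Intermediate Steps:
V = 19 (V = (-4)² - 1*(-3) = 16 + 3 = 19)
-4*(3 + V) + 120*92 = -4*(3 + 19) + 120*92 = -4*22 + 11040 = -88 + 11040 = 10952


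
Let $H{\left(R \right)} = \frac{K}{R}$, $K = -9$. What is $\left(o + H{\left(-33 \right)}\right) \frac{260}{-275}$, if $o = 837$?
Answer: $- \frac{95784}{121} \approx -791.6$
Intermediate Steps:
$H{\left(R \right)} = - \frac{9}{R}$
$\left(o + H{\left(-33 \right)}\right) \frac{260}{-275} = \left(837 - \frac{9}{-33}\right) \frac{260}{-275} = \left(837 - - \frac{3}{11}\right) 260 \left(- \frac{1}{275}\right) = \left(837 + \frac{3}{11}\right) \left(- \frac{52}{55}\right) = \frac{9210}{11} \left(- \frac{52}{55}\right) = - \frac{95784}{121}$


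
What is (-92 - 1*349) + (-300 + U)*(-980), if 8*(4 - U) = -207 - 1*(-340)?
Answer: 611863/2 ≈ 3.0593e+5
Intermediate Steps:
U = -101/8 (U = 4 - (-207 - 1*(-340))/8 = 4 - (-207 + 340)/8 = 4 - ⅛*133 = 4 - 133/8 = -101/8 ≈ -12.625)
(-92 - 1*349) + (-300 + U)*(-980) = (-92 - 1*349) + (-300 - 101/8)*(-980) = (-92 - 349) - 2501/8*(-980) = -441 + 612745/2 = 611863/2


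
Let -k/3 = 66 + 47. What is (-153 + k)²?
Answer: 242064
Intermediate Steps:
k = -339 (k = -3*(66 + 47) = -3*113 = -339)
(-153 + k)² = (-153 - 339)² = (-492)² = 242064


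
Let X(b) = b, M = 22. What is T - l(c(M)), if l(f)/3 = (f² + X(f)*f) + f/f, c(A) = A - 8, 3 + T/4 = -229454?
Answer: -919007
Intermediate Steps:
T = -917828 (T = -12 + 4*(-229454) = -12 - 917816 = -917828)
c(A) = -8 + A
l(f) = 3 + 6*f² (l(f) = 3*((f² + f*f) + f/f) = 3*((f² + f²) + 1) = 3*(2*f² + 1) = 3*(1 + 2*f²) = 3 + 6*f²)
T - l(c(M)) = -917828 - (3 + 6*(-8 + 22)²) = -917828 - (3 + 6*14²) = -917828 - (3 + 6*196) = -917828 - (3 + 1176) = -917828 - 1*1179 = -917828 - 1179 = -919007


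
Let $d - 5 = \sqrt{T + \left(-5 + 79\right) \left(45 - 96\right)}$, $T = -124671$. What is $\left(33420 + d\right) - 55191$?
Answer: $-21766 + i \sqrt{128445} \approx -21766.0 + 358.39 i$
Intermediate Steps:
$d = 5 + i \sqrt{128445}$ ($d = 5 + \sqrt{-124671 + \left(-5 + 79\right) \left(45 - 96\right)} = 5 + \sqrt{-124671 + 74 \left(-51\right)} = 5 + \sqrt{-124671 - 3774} = 5 + \sqrt{-128445} = 5 + i \sqrt{128445} \approx 5.0 + 358.39 i$)
$\left(33420 + d\right) - 55191 = \left(33420 + \left(5 + i \sqrt{128445}\right)\right) - 55191 = \left(33425 + i \sqrt{128445}\right) - 55191 = -21766 + i \sqrt{128445}$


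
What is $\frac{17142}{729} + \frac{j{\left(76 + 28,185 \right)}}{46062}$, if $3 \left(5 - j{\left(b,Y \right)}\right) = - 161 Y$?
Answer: $\frac{4918742}{207279} \approx 23.73$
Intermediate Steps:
$j{\left(b,Y \right)} = 5 + \frac{161 Y}{3}$ ($j{\left(b,Y \right)} = 5 - \frac{\left(-161\right) Y}{3} = 5 + \frac{161 Y}{3}$)
$\frac{17142}{729} + \frac{j{\left(76 + 28,185 \right)}}{46062} = \frac{17142}{729} + \frac{5 + \frac{161}{3} \cdot 185}{46062} = 17142 \cdot \frac{1}{729} + \left(5 + \frac{29785}{3}\right) \frac{1}{46062} = \frac{5714}{243} + \frac{29800}{3} \cdot \frac{1}{46062} = \frac{5714}{243} + \frac{14900}{69093} = \frac{4918742}{207279}$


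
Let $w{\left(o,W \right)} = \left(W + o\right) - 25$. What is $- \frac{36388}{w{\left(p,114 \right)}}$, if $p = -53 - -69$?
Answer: $- \frac{36388}{105} \approx -346.55$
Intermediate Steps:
$p = 16$ ($p = -53 + 69 = 16$)
$w{\left(o,W \right)} = -25 + W + o$
$- \frac{36388}{w{\left(p,114 \right)}} = - \frac{36388}{-25 + 114 + 16} = - \frac{36388}{105}$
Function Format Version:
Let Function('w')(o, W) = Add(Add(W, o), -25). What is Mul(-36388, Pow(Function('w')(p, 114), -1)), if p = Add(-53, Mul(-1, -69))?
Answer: Rational(-36388, 105) ≈ -346.55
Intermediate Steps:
p = 16 (p = Add(-53, 69) = 16)
Function('w')(o, W) = Add(-25, W, o)
Mul(-36388, Pow(Function('w')(p, 114), -1)) = Mul(-36388, Pow(Add(-25, 114, 16), -1)) = Mul(-36388, Pow(105, -1)) = Mul(-36388, Rational(1, 105)) = Rational(-36388, 105)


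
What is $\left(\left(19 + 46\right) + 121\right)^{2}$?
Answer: $34596$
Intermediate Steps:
$\left(\left(19 + 46\right) + 121\right)^{2} = \left(65 + 121\right)^{2} = 186^{2} = 34596$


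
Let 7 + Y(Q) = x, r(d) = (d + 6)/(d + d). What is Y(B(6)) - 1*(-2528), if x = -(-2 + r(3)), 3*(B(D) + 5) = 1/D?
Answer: 5043/2 ≈ 2521.5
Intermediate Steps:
B(D) = -5 + 1/(3*D)
r(d) = (6 + d)/(2*d) (r(d) = (6 + d)/((2*d)) = (6 + d)*(1/(2*d)) = (6 + d)/(2*d))
x = 1/2 (x = -(-2 + (1/2)*(6 + 3)/3) = -(-2 + (1/2)*(1/3)*9) = -(-2 + 3/2) = -1*(-1/2) = 1/2 ≈ 0.50000)
Y(Q) = -13/2 (Y(Q) = -7 + 1/2 = -13/2)
Y(B(6)) - 1*(-2528) = -13/2 - 1*(-2528) = -13/2 + 2528 = 5043/2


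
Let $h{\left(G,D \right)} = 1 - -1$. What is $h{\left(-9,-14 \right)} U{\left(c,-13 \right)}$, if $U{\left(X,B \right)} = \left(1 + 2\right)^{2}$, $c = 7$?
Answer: $18$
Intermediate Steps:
$U{\left(X,B \right)} = 9$ ($U{\left(X,B \right)} = 3^{2} = 9$)
$h{\left(G,D \right)} = 2$ ($h{\left(G,D \right)} = 1 + 1 = 2$)
$h{\left(-9,-14 \right)} U{\left(c,-13 \right)} = 2 \cdot 9 = 18$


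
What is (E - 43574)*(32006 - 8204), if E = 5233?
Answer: -912592482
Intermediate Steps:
(E - 43574)*(32006 - 8204) = (5233 - 43574)*(32006 - 8204) = -38341*23802 = -912592482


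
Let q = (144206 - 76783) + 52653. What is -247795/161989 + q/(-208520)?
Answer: -17780301141/8444486570 ≈ -2.1056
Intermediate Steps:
q = 120076 (q = 67423 + 52653 = 120076)
-247795/161989 + q/(-208520) = -247795/161989 + 120076/(-208520) = -247795*1/161989 + 120076*(-1/208520) = -247795/161989 - 30019/52130 = -17780301141/8444486570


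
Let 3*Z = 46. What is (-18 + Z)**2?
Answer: 64/9 ≈ 7.1111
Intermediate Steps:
Z = 46/3 (Z = (1/3)*46 = 46/3 ≈ 15.333)
(-18 + Z)**2 = (-18 + 46/3)**2 = (-8/3)**2 = 64/9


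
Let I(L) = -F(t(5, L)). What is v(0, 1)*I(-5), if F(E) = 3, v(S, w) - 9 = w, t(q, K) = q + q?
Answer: -30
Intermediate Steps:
t(q, K) = 2*q
v(S, w) = 9 + w
I(L) = -3 (I(L) = -1*3 = -3)
v(0, 1)*I(-5) = (9 + 1)*(-3) = 10*(-3) = -30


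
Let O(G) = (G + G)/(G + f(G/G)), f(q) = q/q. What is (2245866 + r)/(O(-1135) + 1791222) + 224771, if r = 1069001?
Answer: 228284703656528/1015624009 ≈ 2.2477e+5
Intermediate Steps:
f(q) = 1
O(G) = 2*G/(1 + G) (O(G) = (G + G)/(G + 1) = (2*G)/(1 + G) = 2*G/(1 + G))
(2245866 + r)/(O(-1135) + 1791222) + 224771 = (2245866 + 1069001)/(2*(-1135)/(1 - 1135) + 1791222) + 224771 = 3314867/(2*(-1135)/(-1134) + 1791222) + 224771 = 3314867/(2*(-1135)*(-1/1134) + 1791222) + 224771 = 3314867/(1135/567 + 1791222) + 224771 = 3314867/(1015624009/567) + 224771 = 3314867*(567/1015624009) + 224771 = 1879529589/1015624009 + 224771 = 228284703656528/1015624009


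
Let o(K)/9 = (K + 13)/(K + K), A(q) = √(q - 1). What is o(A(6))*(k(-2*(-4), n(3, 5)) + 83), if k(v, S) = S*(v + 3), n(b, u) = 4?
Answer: 1143/2 + 14859*√5/10 ≈ 3894.1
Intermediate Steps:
k(v, S) = S*(3 + v)
A(q) = √(-1 + q)
o(K) = 9*(13 + K)/(2*K) (o(K) = 9*((K + 13)/(K + K)) = 9*((13 + K)/((2*K))) = 9*((13 + K)*(1/(2*K))) = 9*((13 + K)/(2*K)) = 9*(13 + K)/(2*K))
o(A(6))*(k(-2*(-4), n(3, 5)) + 83) = (9*(13 + √(-1 + 6))/(2*(√(-1 + 6))))*(4*(3 - 2*(-4)) + 83) = (9*(13 + √5)/(2*(√5)))*(4*(3 + 8) + 83) = (9*(√5/5)*(13 + √5)/2)*(4*11 + 83) = (9*√5*(13 + √5)/10)*(44 + 83) = (9*√5*(13 + √5)/10)*127 = 1143*√5*(13 + √5)/10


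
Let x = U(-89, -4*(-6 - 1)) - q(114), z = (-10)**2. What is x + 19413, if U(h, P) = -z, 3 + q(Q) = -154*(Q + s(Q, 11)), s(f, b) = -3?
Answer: 36410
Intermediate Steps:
z = 100
q(Q) = 459 - 154*Q (q(Q) = -3 - 154*(Q - 3) = -3 - 154*(-3 + Q) = -3 + (462 - 154*Q) = 459 - 154*Q)
U(h, P) = -100 (U(h, P) = -1*100 = -100)
x = 16997 (x = -100 - (459 - 154*114) = -100 - (459 - 17556) = -100 - 1*(-17097) = -100 + 17097 = 16997)
x + 19413 = 16997 + 19413 = 36410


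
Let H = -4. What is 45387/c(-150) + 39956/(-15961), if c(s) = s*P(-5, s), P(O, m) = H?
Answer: 233482769/3192200 ≈ 73.142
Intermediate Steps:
P(O, m) = -4
c(s) = -4*s (c(s) = s*(-4) = -4*s)
45387/c(-150) + 39956/(-15961) = 45387/((-4*(-150))) + 39956/(-15961) = 45387/600 + 39956*(-1/15961) = 45387*(1/600) - 39956/15961 = 15129/200 - 39956/15961 = 233482769/3192200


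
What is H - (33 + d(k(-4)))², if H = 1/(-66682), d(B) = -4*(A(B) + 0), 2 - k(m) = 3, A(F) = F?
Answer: -91287659/66682 ≈ -1369.0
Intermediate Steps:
k(m) = -1 (k(m) = 2 - 1*3 = 2 - 3 = -1)
d(B) = -4*B (d(B) = -4*(B + 0) = -4*B)
H = -1/66682 ≈ -1.4997e-5
H - (33 + d(k(-4)))² = -1/66682 - (33 - 4*(-1))² = -1/66682 - (33 + 4)² = -1/66682 - 1*37² = -1/66682 - 1*1369 = -1/66682 - 1369 = -91287659/66682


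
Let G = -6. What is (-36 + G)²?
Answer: 1764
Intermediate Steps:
(-36 + G)² = (-36 - 6)² = (-42)² = 1764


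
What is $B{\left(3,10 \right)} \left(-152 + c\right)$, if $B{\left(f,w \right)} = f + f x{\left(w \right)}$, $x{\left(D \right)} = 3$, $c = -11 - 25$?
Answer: $-2256$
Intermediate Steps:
$c = -36$
$B{\left(f,w \right)} = 4 f$ ($B{\left(f,w \right)} = f + f 3 = f + 3 f = 4 f$)
$B{\left(3,10 \right)} \left(-152 + c\right) = 4 \cdot 3 \left(-152 - 36\right) = 12 \left(-188\right) = -2256$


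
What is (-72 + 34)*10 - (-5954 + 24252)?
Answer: -18678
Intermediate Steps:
(-72 + 34)*10 - (-5954 + 24252) = -38*10 - 1*18298 = -380 - 18298 = -18678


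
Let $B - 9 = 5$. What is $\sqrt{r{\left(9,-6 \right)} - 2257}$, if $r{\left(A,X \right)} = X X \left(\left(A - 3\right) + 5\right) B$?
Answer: $\sqrt{3287} \approx 57.332$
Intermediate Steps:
$B = 14$ ($B = 9 + 5 = 14$)
$r{\left(A,X \right)} = X^{2} \left(28 + 14 A\right)$ ($r{\left(A,X \right)} = X X \left(\left(A - 3\right) + 5\right) 14 = X^{2} \left(\left(-3 + A\right) + 5\right) 14 = X^{2} \left(2 + A\right) 14 = X^{2} \left(28 + 14 A\right)$)
$\sqrt{r{\left(9,-6 \right)} - 2257} = \sqrt{14 \left(-6\right)^{2} \left(2 + 9\right) - 2257} = \sqrt{14 \cdot 36 \cdot 11 - 2257} = \sqrt{5544 - 2257} = \sqrt{3287}$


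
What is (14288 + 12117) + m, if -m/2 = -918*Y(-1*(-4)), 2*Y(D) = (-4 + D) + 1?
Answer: 27323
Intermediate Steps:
Y(D) = -3/2 + D/2 (Y(D) = ((-4 + D) + 1)/2 = (-3 + D)/2 = -3/2 + D/2)
m = 918 (m = -(-1836)*(-3/2 + (-1*(-4))/2) = -(-1836)*(-3/2 + (½)*4) = -(-1836)*(-3/2 + 2) = -(-1836)/2 = -2*(-459) = 918)
(14288 + 12117) + m = (14288 + 12117) + 918 = 26405 + 918 = 27323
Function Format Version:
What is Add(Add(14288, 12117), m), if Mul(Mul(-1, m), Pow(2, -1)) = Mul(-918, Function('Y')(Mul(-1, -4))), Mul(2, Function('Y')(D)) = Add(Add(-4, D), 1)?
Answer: 27323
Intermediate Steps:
Function('Y')(D) = Add(Rational(-3, 2), Mul(Rational(1, 2), D)) (Function('Y')(D) = Mul(Rational(1, 2), Add(Add(-4, D), 1)) = Mul(Rational(1, 2), Add(-3, D)) = Add(Rational(-3, 2), Mul(Rational(1, 2), D)))
m = 918 (m = Mul(-2, Mul(-918, Add(Rational(-3, 2), Mul(Rational(1, 2), Mul(-1, -4))))) = Mul(-2, Mul(-918, Add(Rational(-3, 2), Mul(Rational(1, 2), 4)))) = Mul(-2, Mul(-918, Add(Rational(-3, 2), 2))) = Mul(-2, Mul(-918, Rational(1, 2))) = Mul(-2, -459) = 918)
Add(Add(14288, 12117), m) = Add(Add(14288, 12117), 918) = Add(26405, 918) = 27323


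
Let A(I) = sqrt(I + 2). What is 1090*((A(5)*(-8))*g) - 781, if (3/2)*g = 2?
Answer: -781 - 34880*sqrt(7)/3 ≈ -31542.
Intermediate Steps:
A(I) = sqrt(2 + I)
g = 4/3 (g = (2/3)*2 = 4/3 ≈ 1.3333)
1090*((A(5)*(-8))*g) - 781 = 1090*((sqrt(2 + 5)*(-8))*(4/3)) - 781 = 1090*((sqrt(7)*(-8))*(4/3)) - 781 = 1090*(-8*sqrt(7)*(4/3)) - 781 = 1090*(-32*sqrt(7)/3) - 781 = -34880*sqrt(7)/3 - 781 = -781 - 34880*sqrt(7)/3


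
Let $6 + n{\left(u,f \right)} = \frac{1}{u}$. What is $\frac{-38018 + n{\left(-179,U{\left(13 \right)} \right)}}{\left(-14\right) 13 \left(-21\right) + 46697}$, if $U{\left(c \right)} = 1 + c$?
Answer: $- \frac{6806297}{9042901} \approx -0.75267$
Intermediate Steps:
$n{\left(u,f \right)} = -6 + \frac{1}{u}$
$\frac{-38018 + n{\left(-179,U{\left(13 \right)} \right)}}{\left(-14\right) 13 \left(-21\right) + 46697} = \frac{-38018 - \left(6 - \frac{1}{-179}\right)}{\left(-14\right) 13 \left(-21\right) + 46697} = \frac{-38018 - \frac{1075}{179}}{\left(-182\right) \left(-21\right) + 46697} = \frac{-38018 - \frac{1075}{179}}{3822 + 46697} = - \frac{6806297}{179 \cdot 50519} = \left(- \frac{6806297}{179}\right) \frac{1}{50519} = - \frac{6806297}{9042901}$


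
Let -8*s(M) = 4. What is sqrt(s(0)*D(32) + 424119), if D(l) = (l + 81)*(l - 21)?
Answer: sqrt(1693990)/2 ≈ 650.77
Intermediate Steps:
D(l) = (-21 + l)*(81 + l) (D(l) = (81 + l)*(-21 + l) = (-21 + l)*(81 + l))
s(M) = -1/2 (s(M) = -1/8*4 = -1/2)
sqrt(s(0)*D(32) + 424119) = sqrt(-(-1701 + 32**2 + 60*32)/2 + 424119) = sqrt(-(-1701 + 1024 + 1920)/2 + 424119) = sqrt(-1/2*1243 + 424119) = sqrt(-1243/2 + 424119) = sqrt(846995/2) = sqrt(1693990)/2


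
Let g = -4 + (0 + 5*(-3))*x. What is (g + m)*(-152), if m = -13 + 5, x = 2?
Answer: 6384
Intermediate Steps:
m = -8
g = -34 (g = -4 + (0 + 5*(-3))*2 = -4 + (0 - 15)*2 = -4 - 15*2 = -4 - 30 = -34)
(g + m)*(-152) = (-34 - 8)*(-152) = -42*(-152) = 6384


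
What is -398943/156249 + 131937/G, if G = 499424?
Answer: -19847409391/8670500064 ≈ -2.2891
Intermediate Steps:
-398943/156249 + 131937/G = -398943/156249 + 131937/499424 = -398943*1/156249 + 131937*(1/499424) = -44327/17361 + 131937/499424 = -19847409391/8670500064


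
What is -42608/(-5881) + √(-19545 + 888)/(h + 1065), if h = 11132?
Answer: 42608/5881 + 3*I*√2073/12197 ≈ 7.245 + 0.011199*I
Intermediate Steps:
-42608/(-5881) + √(-19545 + 888)/(h + 1065) = -42608/(-5881) + √(-19545 + 888)/(11132 + 1065) = -42608*(-1/5881) + √(-18657)/12197 = 42608/5881 + (3*I*√2073)*(1/12197) = 42608/5881 + 3*I*√2073/12197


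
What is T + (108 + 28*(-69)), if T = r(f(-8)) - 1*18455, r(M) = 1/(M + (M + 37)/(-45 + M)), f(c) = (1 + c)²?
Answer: -2859337/141 ≈ -20279.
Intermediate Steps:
r(M) = 1/(M + (37 + M)/(-45 + M))
T = -2602153/141 (T = (-45 + (1 - 8)²)/(37 + ((1 - 8)²)² - 44*(1 - 8)²) - 1*18455 = (-45 + (-7)²)/(37 + ((-7)²)² - 44*(-7)²) - 18455 = (-45 + 49)/(37 + 49² - 44*49) - 18455 = 4/(37 + 2401 - 2156) - 18455 = 4/282 - 18455 = (1/282)*4 - 18455 = 2/141 - 18455 = -2602153/141 ≈ -18455.)
T + (108 + 28*(-69)) = -2602153/141 + (108 + 28*(-69)) = -2602153/141 + (108 - 1932) = -2602153/141 - 1824 = -2859337/141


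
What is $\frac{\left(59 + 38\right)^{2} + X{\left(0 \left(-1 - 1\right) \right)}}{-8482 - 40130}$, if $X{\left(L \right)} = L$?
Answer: $- \frac{9409}{48612} \approx -0.19355$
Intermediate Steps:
$\frac{\left(59 + 38\right)^{2} + X{\left(0 \left(-1 - 1\right) \right)}}{-8482 - 40130} = \frac{\left(59 + 38\right)^{2} + 0 \left(-1 - 1\right)}{-8482 - 40130} = \frac{97^{2} + 0 \left(-2\right)}{-48612} = \left(9409 + 0\right) \left(- \frac{1}{48612}\right) = 9409 \left(- \frac{1}{48612}\right) = - \frac{9409}{48612}$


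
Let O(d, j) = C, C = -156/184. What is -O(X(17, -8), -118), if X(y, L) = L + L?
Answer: 39/46 ≈ 0.84783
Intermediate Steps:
X(y, L) = 2*L
C = -39/46 (C = -156*1/184 = -39/46 ≈ -0.84783)
O(d, j) = -39/46
-O(X(17, -8), -118) = -1*(-39/46) = 39/46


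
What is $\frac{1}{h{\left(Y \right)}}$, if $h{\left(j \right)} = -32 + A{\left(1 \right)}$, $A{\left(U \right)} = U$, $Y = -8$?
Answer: $- \frac{1}{31} \approx -0.032258$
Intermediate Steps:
$h{\left(j \right)} = -31$ ($h{\left(j \right)} = -32 + 1 = -31$)
$\frac{1}{h{\left(Y \right)}} = \frac{1}{-31} = - \frac{1}{31}$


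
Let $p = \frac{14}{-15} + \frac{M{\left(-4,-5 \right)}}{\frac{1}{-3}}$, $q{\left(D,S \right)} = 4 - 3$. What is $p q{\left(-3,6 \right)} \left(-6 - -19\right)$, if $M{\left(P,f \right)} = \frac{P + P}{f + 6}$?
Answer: $\frac{4498}{15} \approx 299.87$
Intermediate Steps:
$q{\left(D,S \right)} = 1$
$M{\left(P,f \right)} = \frac{2 P}{6 + f}$
$p = \frac{346}{15}$ ($p = \frac{14}{-15} + \frac{2 \left(-4\right) \frac{1}{6 - 5}}{\frac{1}{-3}} = 14 \left(- \frac{1}{15}\right) + \frac{2 \left(-4\right) 1^{-1}}{- \frac{1}{3}} = - \frac{14}{15} + 2 \left(-4\right) 1 \left(-3\right) = - \frac{14}{15} - -24 = - \frac{14}{15} + 24 = \frac{346}{15} \approx 23.067$)
$p q{\left(-3,6 \right)} \left(-6 - -19\right) = \frac{346}{15} \cdot 1 \left(-6 - -19\right) = \frac{346 \left(-6 + 19\right)}{15} = \frac{346}{15} \cdot 13 = \frac{4498}{15}$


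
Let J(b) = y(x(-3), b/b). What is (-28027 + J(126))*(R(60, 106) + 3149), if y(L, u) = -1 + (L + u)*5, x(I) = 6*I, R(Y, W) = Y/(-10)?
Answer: -88359159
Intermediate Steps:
R(Y, W) = -Y/10 (R(Y, W) = Y*(-1/10) = -Y/10)
y(L, u) = -1 + 5*L + 5*u (y(L, u) = -1 + (5*L + 5*u) = -1 + 5*L + 5*u)
J(b) = -86 (J(b) = -1 + 5*(6*(-3)) + 5*(b/b) = -1 + 5*(-18) + 5*1 = -1 - 90 + 5 = -86)
(-28027 + J(126))*(R(60, 106) + 3149) = (-28027 - 86)*(-1/10*60 + 3149) = -28113*(-6 + 3149) = -28113*3143 = -88359159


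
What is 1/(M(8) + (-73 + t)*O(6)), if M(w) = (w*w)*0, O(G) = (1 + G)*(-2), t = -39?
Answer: 1/1568 ≈ 0.00063775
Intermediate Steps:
O(G) = -2 - 2*G
M(w) = 0 (M(w) = w**2*0 = 0)
1/(M(8) + (-73 + t)*O(6)) = 1/(0 + (-73 - 39)*(-2 - 2*6)) = 1/(0 - 112*(-2 - 12)) = 1/(0 - 112*(-14)) = 1/(0 + 1568) = 1/1568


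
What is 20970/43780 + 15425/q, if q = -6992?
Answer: -26434213/15305488 ≈ -1.7271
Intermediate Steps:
20970/43780 + 15425/q = 20970/43780 + 15425/(-6992) = 20970*(1/43780) + 15425*(-1/6992) = 2097/4378 - 15425/6992 = -26434213/15305488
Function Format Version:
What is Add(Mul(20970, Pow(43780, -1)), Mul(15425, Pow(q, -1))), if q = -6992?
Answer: Rational(-26434213, 15305488) ≈ -1.7271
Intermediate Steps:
Add(Mul(20970, Pow(43780, -1)), Mul(15425, Pow(q, -1))) = Add(Mul(20970, Pow(43780, -1)), Mul(15425, Pow(-6992, -1))) = Add(Mul(20970, Rational(1, 43780)), Mul(15425, Rational(-1, 6992))) = Add(Rational(2097, 4378), Rational(-15425, 6992)) = Rational(-26434213, 15305488)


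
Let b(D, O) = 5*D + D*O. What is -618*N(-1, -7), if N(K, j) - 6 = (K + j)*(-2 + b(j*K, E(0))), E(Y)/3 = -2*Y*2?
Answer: 159444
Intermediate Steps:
E(Y) = -12*Y (E(Y) = 3*(-2*Y*2) = 3*(-4*Y) = -12*Y)
N(K, j) = 6 + (-2 + 5*K*j)*(K + j) (N(K, j) = 6 + (K + j)*(-2 + (j*K)*(5 - 12*0)) = 6 + (K + j)*(-2 + (K*j)*(5 + 0)) = 6 + (K + j)*(-2 + (K*j)*5) = 6 + (K + j)*(-2 + 5*K*j) = 6 + (-2 + 5*K*j)*(K + j))
-618*N(-1, -7) = -618*(6 - 2*(-1) - 2*(-7) + 5*(-1)*(-7)² + 5*(-7)*(-1)²) = -618*(6 + 2 + 14 + 5*(-1)*49 + 5*(-7)*1) = -618*(6 + 2 + 14 - 245 - 35) = -618*(-258) = 159444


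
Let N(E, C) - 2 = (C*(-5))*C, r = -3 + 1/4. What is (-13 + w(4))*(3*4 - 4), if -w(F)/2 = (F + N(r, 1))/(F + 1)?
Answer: -536/5 ≈ -107.20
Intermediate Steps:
r = -11/4 (r = -3 + 1*(¼) = -3 + ¼ = -11/4 ≈ -2.7500)
N(E, C) = 2 - 5*C² (N(E, C) = 2 + (C*(-5))*C = 2 + (-5*C)*C = 2 - 5*C²)
w(F) = -2*(-3 + F)/(1 + F) (w(F) = -2*(F + (2 - 5*1²))/(F + 1) = -2*(F + (2 - 5*1))/(1 + F) = -2*(F + (2 - 5))/(1 + F) = -2*(F - 3)/(1 + F) = -2*(-3 + F)/(1 + F))
(-13 + w(4))*(3*4 - 4) = (-13 + 2*(3 - 1*4)/(1 + 4))*(3*4 - 4) = (-13 + 2*(3 - 4)/5)*(12 - 4) = (-13 + 2*(⅕)*(-1))*8 = (-13 - ⅖)*8 = -67/5*8 = -536/5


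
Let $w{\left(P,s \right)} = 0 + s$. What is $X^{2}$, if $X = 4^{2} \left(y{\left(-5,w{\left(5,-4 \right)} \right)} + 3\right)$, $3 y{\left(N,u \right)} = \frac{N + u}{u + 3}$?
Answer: $9216$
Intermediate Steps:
$w{\left(P,s \right)} = s$
$y{\left(N,u \right)} = \frac{N + u}{3 \left(3 + u\right)}$ ($y{\left(N,u \right)} = \frac{\left(N + u\right) \frac{1}{u + 3}}{3} = \frac{\left(N + u\right) \frac{1}{3 + u}}{3} = \frac{\frac{1}{3 + u} \left(N + u\right)}{3} = \frac{N + u}{3 \left(3 + u\right)}$)
$X = 96$ ($X = 4^{2} \left(\frac{-5 - 4}{3 \left(3 - 4\right)} + 3\right) = 16 \left(\frac{1}{3} \frac{1}{-1} \left(-9\right) + 3\right) = 16 \left(\frac{1}{3} \left(-1\right) \left(-9\right) + 3\right) = 16 \left(3 + 3\right) = 16 \cdot 6 = 96$)
$X^{2} = 96^{2} = 9216$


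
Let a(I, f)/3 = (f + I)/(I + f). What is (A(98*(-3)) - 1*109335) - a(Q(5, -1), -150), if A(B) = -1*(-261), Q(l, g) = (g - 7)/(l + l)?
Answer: -109077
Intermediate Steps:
Q(l, g) = (-7 + g)/(2*l) (Q(l, g) = (-7 + g)/((2*l)) = (-7 + g)*(1/(2*l)) = (-7 + g)/(2*l))
A(B) = 261
a(I, f) = 3 (a(I, f) = 3*((f + I)/(I + f)) = 3*((I + f)/(I + f)) = 3*1 = 3)
(A(98*(-3)) - 1*109335) - a(Q(5, -1), -150) = (261 - 1*109335) - 1*3 = (261 - 109335) - 3 = -109074 - 3 = -109077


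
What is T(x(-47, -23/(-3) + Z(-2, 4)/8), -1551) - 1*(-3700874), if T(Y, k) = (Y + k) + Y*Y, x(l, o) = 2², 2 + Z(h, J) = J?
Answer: 3699343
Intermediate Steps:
Z(h, J) = -2 + J
x(l, o) = 4
T(Y, k) = Y + k + Y² (T(Y, k) = (Y + k) + Y² = Y + k + Y²)
T(x(-47, -23/(-3) + Z(-2, 4)/8), -1551) - 1*(-3700874) = (4 - 1551 + 4²) - 1*(-3700874) = (4 - 1551 + 16) + 3700874 = -1531 + 3700874 = 3699343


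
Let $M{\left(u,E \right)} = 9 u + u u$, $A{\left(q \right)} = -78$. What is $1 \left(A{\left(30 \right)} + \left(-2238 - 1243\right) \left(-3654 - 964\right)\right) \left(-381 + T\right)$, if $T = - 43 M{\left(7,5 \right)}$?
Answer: $-83542710460$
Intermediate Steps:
$M{\left(u,E \right)} = u^{2} + 9 u$ ($M{\left(u,E \right)} = 9 u + u^{2} = u^{2} + 9 u$)
$T = -4816$ ($T = - 43 \cdot 7 \left(9 + 7\right) = - 43 \cdot 7 \cdot 16 = \left(-43\right) 112 = -4816$)
$1 \left(A{\left(30 \right)} + \left(-2238 - 1243\right) \left(-3654 - 964\right)\right) \left(-381 + T\right) = 1 \left(-78 + \left(-2238 - 1243\right) \left(-3654 - 964\right)\right) \left(-381 - 4816\right) = 1 \left(-78 - -16075258\right) \left(-5197\right) = 1 \left(-78 + 16075258\right) \left(-5197\right) = 1 \cdot 16075180 \left(-5197\right) = 1 \left(-83542710460\right) = -83542710460$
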